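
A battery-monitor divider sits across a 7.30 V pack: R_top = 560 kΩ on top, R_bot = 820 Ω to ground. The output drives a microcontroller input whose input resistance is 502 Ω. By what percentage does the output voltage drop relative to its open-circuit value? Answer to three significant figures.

Unloaded V = 7.30 × 820/560800 = 0.01067 V.
Loaded: R_bot‖R_L = 311.4 Ω, giving V = 7.30 × 311.4/560300 = 0.004057 V.
Drop = (0.01067 − 0.004057) / 0.01067 = 62.0 %.

62.0 %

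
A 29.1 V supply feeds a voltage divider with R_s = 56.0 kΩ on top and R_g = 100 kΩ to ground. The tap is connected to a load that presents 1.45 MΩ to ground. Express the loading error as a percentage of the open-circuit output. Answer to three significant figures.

The divider's output (Thévenin) resistance is R_s‖R_g = 35.90 kΩ.
Fractional drop under load = R_th/(R_th + R_L) = 35.90 / (35.90 + 1450) = 0.02416.
So the output falls by 2.42 %.

2.42 %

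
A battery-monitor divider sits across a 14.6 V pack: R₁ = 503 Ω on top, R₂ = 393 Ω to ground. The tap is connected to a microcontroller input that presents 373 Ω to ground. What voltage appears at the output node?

The load sits in parallel with R₂: R₂‖R_L = (393 × 373) / (393 + 373) = 191.4 Ω.
V_out = 14.6 × 191.4 / (503 + 191.4) = 14.6 × 191.4/694.4 = 4.02 V.

V_out ≈ 4.02 V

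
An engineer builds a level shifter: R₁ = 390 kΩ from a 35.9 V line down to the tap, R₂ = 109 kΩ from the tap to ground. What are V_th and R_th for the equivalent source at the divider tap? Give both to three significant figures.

V_th is the open-circuit tap voltage: 35.9 × 109/(390 + 109) = 7.84 V.
With the supply zeroed, R₁ and R₂ appear in parallel from the tap: R_th = R₁‖R₂ = (390 × 109)/499.0 = 85.2 kΩ.

V_th = 7.84 V, R_th = 85.2 kΩ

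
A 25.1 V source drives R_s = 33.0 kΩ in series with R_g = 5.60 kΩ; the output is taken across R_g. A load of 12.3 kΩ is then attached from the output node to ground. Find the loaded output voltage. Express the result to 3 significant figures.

The load sits in parallel with R_g: R_g‖R_L = (5.60 × 12.3) / (5.60 + 12.3) = 3.848 kΩ.
V_out = 25.1 × 3.848 / (33.0 + 3.848) = 25.1 × 3.848/36.85 = 2.62 V.

V_out ≈ 2.62 V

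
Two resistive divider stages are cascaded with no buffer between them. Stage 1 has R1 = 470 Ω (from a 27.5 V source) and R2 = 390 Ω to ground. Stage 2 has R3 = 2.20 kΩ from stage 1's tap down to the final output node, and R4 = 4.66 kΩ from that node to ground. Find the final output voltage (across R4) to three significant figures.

V_out ≈ 8.22 V

Stage 2 presents R3+R4 = 6860 Ω as a load on stage 1's tap.
Stage 1's lower leg becomes R2‖(R3+R4) = 369.0 Ω, so V_mid = 27.5 × 369.0/839.0 = 12.10 V.
Stage 2 is itself unloaded: V_out = V_mid × R4/(R3+R4) = 12.10 × 4660/6860 = 8.22 V.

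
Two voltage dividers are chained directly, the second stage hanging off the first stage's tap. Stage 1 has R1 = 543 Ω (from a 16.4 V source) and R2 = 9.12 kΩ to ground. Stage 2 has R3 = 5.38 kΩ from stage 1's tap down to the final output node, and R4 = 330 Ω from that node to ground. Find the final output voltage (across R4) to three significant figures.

V_out ≈ 0.821 V

Stage 2 presents R3+R4 = 5710 Ω as a load on stage 1's tap.
Stage 1's lower leg becomes R2‖(R3+R4) = 3511 Ω, so V_mid = 16.4 × 3511/4054 = 14.20 V.
Stage 2 is itself unloaded: V_out = V_mid × R4/(R3+R4) = 14.20 × 330/5710 = 0.821 V.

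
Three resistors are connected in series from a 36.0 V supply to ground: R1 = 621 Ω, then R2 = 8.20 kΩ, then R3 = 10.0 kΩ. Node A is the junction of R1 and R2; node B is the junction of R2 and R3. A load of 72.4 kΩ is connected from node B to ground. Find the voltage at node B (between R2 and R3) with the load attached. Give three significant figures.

At node B, R3 is in parallel with the load: R3‖R_L = 8786 Ω.
Below node A the resistance is R2 + (R3‖R_L) = 16990 Ω, so V_A = 36.0 × 16990/17610 = 34.73 V.
Then V_B = V_A × (R3‖R_L)/(R2 + R3‖R_L) = 34.73 × 8786/16990 = 18.0 V.

V ≈ 18.0 V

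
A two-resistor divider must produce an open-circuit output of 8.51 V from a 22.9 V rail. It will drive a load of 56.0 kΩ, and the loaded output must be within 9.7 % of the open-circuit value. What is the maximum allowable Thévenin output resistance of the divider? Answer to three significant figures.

R_th ≤ 6.02 kΩ

Loading drop = R_th/(R_th + R_L) ≤ 0.0970, so R_th ≤ R_L · ε/(1−ε) = 56.0 kΩ × 0.0970/0.9030 = 6.02 kΩ.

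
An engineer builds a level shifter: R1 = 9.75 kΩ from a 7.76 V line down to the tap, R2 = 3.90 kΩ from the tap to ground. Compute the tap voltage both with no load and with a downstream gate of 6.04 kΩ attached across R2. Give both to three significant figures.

Unloaded: 2.22 V; loaded: 1.52 V

Open-circuit: V = 7.76 × 3.90/(9.75 + 3.90) = 2.22 V.
With the load, R2 becomes R2‖R_L = 2.370 kΩ, so V = 7.76 × 2.370/12.12 = 1.52 V.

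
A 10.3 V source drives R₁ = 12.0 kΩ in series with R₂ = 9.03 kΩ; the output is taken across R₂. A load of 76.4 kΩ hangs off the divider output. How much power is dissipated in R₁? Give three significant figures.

Total resistance from the source is R₁ + (R₂‖R_L) = 20.08 kΩ, so I = 10.3/20.08 kΩ = 0.5131 mA.
P = I²·R₁ = (0.5131 mA)² × 12.0 kΩ = 3.16 mW.

P ≈ 3.16 mW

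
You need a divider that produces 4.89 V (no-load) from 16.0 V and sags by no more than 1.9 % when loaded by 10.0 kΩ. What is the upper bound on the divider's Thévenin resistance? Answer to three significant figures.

R_th ≤ 194 Ω

Loading drop = R_th/(R_th + R_L) ≤ 0.0190, so R_th ≤ R_L · ε/(1−ε) = 10.0 kΩ × 0.0190/0.9810 = 194 Ω.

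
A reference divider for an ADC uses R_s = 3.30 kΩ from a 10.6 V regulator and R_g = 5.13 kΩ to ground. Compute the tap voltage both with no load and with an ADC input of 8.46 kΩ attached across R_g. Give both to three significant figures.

Unloaded: 6.45 V; loaded: 5.21 V

Open-circuit: V = 10.6 × 5.13/(3.30 + 5.13) = 6.45 V.
With the load, R_g becomes R_g‖R_L = 3.194 kΩ, so V = 10.6 × 3.194/6.494 = 5.21 V.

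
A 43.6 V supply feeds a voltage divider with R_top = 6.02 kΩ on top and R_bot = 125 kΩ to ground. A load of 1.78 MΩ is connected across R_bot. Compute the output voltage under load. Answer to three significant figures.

V_out ≈ 41.5 V

The load sits in parallel with R_bot: R_bot‖R_L = (125 × 1780) / (125 + 1780) = 116.8 kΩ.
V_out = 43.6 × 116.8 / (6.02 + 116.8) = 43.6 × 116.8/122.8 = 41.5 V.
(Unloaded it would have been 41.6 V.)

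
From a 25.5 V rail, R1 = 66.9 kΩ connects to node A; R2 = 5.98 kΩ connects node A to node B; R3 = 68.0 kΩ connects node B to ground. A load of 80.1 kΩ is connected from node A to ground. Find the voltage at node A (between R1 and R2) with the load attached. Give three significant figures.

V ≈ 9.31 V

Below node A the series string R2+R3 = 73.98 kΩ sits in parallel with the 80.1 kΩ load: 38.46 kΩ.
V_A = 25.5 × 38.46/(66.9 + 38.46) = 9.31 V.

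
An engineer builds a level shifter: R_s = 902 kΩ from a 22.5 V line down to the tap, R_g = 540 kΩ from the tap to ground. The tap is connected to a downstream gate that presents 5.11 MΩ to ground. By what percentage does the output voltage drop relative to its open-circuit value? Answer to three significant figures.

6.20 %

The divider's output (Thévenin) resistance is R_s‖R_g = 337.8 kΩ.
Fractional drop under load = R_th/(R_th + R_L) = 337.8 / (337.8 + 5110) = 0.06200.
So the output falls by 6.20 %.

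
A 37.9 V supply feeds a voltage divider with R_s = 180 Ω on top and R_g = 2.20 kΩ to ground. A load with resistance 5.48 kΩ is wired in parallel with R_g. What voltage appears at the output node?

V_out ≈ 34.0 V

The load sits in parallel with R_g: R_g‖R_L = (2200 × 5480) / (2200 + 5480) = 1570 Ω.
V_out = 37.9 × 1570 / (180 + 1570) = 37.9 × 1570/1750 = 34.0 V.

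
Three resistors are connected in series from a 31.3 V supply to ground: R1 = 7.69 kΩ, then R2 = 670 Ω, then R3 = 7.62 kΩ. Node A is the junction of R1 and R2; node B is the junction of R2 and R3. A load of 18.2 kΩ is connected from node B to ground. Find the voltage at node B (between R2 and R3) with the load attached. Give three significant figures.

V ≈ 12.2 V

At node B, R3 is in parallel with the load: R3‖R_L = 5371 Ω.
Below node A the resistance is R2 + (R3‖R_L) = 6041 Ω, so V_A = 31.3 × 6041/13730 = 13.77 V.
Then V_B = V_A × (R3‖R_L)/(R2 + R3‖R_L) = 13.77 × 5371/6041 = 12.2 V.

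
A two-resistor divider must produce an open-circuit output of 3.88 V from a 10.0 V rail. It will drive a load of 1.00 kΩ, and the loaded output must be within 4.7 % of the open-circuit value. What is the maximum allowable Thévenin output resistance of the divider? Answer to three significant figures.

R_th ≤ 49.3 Ω

Loading drop = R_th/(R_th + R_L) ≤ 0.0470, so R_th ≤ R_L · ε/(1−ε) = 1.00 kΩ × 0.0470/0.9530 = 49.3 Ω.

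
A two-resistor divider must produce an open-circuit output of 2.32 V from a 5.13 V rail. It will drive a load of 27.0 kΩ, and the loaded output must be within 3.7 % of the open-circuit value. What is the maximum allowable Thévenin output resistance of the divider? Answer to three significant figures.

Loading drop = R_th/(R_th + R_L) ≤ 0.0370, so R_th ≤ R_L · ε/(1−ε) = 27.0 kΩ × 0.0370/0.9630 = 1.04 kΩ.
(Any R1, R2 with R2/(R1+R2) = 0.452 and R1‖R2 ≤ 1.04 kΩ will meet the spec.)

R_th ≤ 1.04 kΩ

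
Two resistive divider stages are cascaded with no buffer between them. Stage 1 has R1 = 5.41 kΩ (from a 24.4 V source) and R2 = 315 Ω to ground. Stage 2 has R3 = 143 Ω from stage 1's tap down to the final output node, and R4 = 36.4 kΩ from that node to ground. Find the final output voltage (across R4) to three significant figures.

Stage 2 presents R3+R4 = 36540 Ω as a load on stage 1's tap.
Stage 1's lower leg becomes R2‖(R3+R4) = 312.3 Ω, so V_mid = 24.4 × 312.3/5722 = 1.332 V.
Stage 2 is itself unloaded: V_out = V_mid × R4/(R3+R4) = 1.332 × 36400/36540 = 1.33 V.

V_out ≈ 1.33 V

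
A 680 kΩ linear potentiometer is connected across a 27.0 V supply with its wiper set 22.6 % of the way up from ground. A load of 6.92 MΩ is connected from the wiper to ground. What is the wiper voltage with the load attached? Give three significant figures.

V ≈ 6.00 V

The wiper splits the pot into (1−α)R = 526.3 kΩ above and αR = 153.7 kΩ below.
Lower section ‖ load = 150.3 kΩ.
V_wiper = 27.0 × 150.3/(526.3 + 150.3) = 6.00 V.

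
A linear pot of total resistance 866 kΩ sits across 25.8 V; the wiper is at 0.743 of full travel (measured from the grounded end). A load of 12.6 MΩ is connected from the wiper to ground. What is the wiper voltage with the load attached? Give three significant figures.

V ≈ 18.9 V

The wiper splits the pot into (1−α)R = 222.6 kΩ above and αR = 643.4 kΩ below.
Lower section ‖ load = 612.2 kΩ.
V_wiper = 25.8 × 612.2/(222.6 + 612.2) = 18.9 V.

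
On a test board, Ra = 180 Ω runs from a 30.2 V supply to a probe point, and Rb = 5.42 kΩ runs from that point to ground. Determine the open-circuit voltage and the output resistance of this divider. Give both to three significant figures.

V_th is the open-circuit tap voltage: 30.2 × 5420/(180 + 5420) = 29.2 V.
With the supply zeroed, Ra and Rb appear in parallel from the tap: R_th = Ra‖Rb = (180 × 5420)/5600 = 174 Ω.

V_th = 29.2 V, R_th = 174 Ω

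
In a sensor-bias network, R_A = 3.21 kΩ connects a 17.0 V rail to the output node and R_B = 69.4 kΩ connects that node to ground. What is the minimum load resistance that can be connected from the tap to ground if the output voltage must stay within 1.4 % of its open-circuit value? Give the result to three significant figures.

Output resistance R_th = R_A‖R_B = (3.21 × 69.4)/72.61 = 3.068 kΩ.
The fractional drop is R_th/(R_th + R_L); requiring this ≤ 0.0140 gives R_L ≥ R_th(1/0.0140 − 1) = 3.068 × 70.43 = 216 kΩ.

R_L(min) ≈ 216 kΩ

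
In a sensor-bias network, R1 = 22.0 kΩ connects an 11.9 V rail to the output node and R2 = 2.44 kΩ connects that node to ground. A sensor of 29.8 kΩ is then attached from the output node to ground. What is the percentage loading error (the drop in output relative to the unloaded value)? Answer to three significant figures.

6.86 %

The divider's output (Thévenin) resistance is R1‖R2 = 2.196 kΩ.
Fractional drop under load = R_th/(R_th + R_L) = 2.196 / (2.196 + 29.8) = 0.06865.
So the output falls by 6.86 %.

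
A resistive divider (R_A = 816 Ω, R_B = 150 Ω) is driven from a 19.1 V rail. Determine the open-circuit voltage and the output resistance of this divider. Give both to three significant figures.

V_th = 2.97 V, R_th = 127 Ω

V_th is the open-circuit tap voltage: 19.1 × 150/(816 + 150) = 2.97 V.
With the supply zeroed, R_A and R_B appear in parallel from the tap: R_th = R_A‖R_B = (816 × 150)/966.0 = 127 Ω.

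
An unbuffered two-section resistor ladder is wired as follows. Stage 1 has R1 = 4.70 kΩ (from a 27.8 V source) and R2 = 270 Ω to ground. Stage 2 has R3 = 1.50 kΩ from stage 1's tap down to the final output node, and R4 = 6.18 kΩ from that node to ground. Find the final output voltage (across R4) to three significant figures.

V_out ≈ 1.18 V

Stage 2 presents R3+R4 = 7680 Ω as a load on stage 1's tap.
Stage 1's lower leg becomes R2‖(R3+R4) = 260.8 Ω, so V_mid = 27.8 × 260.8/4961 = 1.462 V.
Stage 2 is itself unloaded: V_out = V_mid × R4/(R3+R4) = 1.462 × 6180/7680 = 1.18 V.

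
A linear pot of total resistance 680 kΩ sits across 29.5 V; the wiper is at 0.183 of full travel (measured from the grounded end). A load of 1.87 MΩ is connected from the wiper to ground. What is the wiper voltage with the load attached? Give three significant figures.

The wiper splits the pot into (1−α)R = 555.6 kΩ above and αR = 124.4 kΩ below.
Lower section ‖ load = 116.7 kΩ.
V_wiper = 29.5 × 116.7/(555.6 + 116.7) = 5.12 V.

V ≈ 5.12 V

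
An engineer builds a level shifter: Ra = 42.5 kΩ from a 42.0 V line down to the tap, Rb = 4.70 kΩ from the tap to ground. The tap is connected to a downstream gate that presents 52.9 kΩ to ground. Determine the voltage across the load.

V_out ≈ 3.87 V

The load sits in parallel with Rb: Rb‖R_L = (4.70 × 52.9) / (4.70 + 52.9) = 4.316 kΩ.
V_out = 42.0 × 4.316 / (42.5 + 4.316) = 42.0 × 4.316/46.82 = 3.87 V.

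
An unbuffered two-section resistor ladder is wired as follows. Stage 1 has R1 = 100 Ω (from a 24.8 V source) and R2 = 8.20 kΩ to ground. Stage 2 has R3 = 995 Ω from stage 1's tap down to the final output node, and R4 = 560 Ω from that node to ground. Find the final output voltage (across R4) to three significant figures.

Stage 2 presents R3+R4 = 1555 Ω as a load on stage 1's tap.
Stage 1's lower leg becomes R2‖(R3+R4) = 1307 Ω, so V_mid = 24.8 × 1307/1407 = 23.04 V.
Stage 2 is itself unloaded: V_out = V_mid × R4/(R3+R4) = 23.04 × 560/1555 = 8.30 V.

V_out ≈ 8.30 V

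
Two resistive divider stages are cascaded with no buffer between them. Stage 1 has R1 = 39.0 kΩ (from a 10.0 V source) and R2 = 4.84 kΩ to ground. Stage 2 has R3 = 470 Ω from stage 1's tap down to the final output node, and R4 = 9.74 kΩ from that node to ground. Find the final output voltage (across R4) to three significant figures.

V_out ≈ 0.741 V

Stage 2 presents R3+R4 = 10210 Ω as a load on stage 1's tap.
Stage 1's lower leg becomes R2‖(R3+R4) = 3283 Ω, so V_mid = 10.0 × 3283/42280 = 0.7765 V.
Stage 2 is itself unloaded: V_out = V_mid × R4/(R3+R4) = 0.7765 × 9740/10210 = 0.741 V.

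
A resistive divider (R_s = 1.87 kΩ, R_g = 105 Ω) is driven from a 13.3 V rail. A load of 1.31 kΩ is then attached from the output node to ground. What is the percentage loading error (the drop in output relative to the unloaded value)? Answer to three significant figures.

The divider's output (Thévenin) resistance is R_s‖R_g = 99.42 Ω.
Fractional drop under load = R_th/(R_th + R_L) = 99.42 / (99.42 + 1310) = 0.07054.
So the output falls by 7.05 %.

7.05 %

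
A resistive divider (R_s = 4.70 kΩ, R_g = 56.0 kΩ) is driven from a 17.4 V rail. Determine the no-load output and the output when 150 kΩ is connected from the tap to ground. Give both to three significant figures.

Unloaded: 16.1 V; loaded: 15.6 V

Open-circuit: V = 17.4 × 56.0/(4.70 + 56.0) = 16.1 V.
With the load, R_g becomes R_g‖R_L = 40.78 kΩ, so V = 17.4 × 40.78/45.48 = 15.6 V.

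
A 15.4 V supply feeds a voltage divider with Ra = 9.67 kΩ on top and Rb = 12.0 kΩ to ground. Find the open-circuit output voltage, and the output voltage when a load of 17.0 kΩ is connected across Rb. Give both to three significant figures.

Unloaded: 8.53 V; loaded: 6.49 V

Open-circuit: V = 15.4 × 12.0/(9.67 + 12.0) = 8.53 V.
With the load, Rb becomes Rb‖R_L = 7.034 kΩ, so V = 15.4 × 7.034/16.70 = 6.49 V.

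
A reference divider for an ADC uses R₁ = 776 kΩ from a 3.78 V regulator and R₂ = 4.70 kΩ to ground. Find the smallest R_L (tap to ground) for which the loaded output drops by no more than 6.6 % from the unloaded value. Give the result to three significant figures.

R_L(min) ≈ 66.1 kΩ

Output resistance R_th = R₁‖R₂ = (776 × 4.70)/780.7 = 4.672 kΩ.
The fractional drop is R_th/(R_th + R_L); requiring this ≤ 0.0660 gives R_L ≥ R_th(1/0.0660 − 1) = 4.672 × 14.15 = 66.1 kΩ.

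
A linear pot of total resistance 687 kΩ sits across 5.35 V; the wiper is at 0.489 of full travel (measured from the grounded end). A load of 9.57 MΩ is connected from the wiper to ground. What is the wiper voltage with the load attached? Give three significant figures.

V ≈ 2.57 V

The wiper splits the pot into (1−α)R = 351.1 kΩ above and αR = 335.9 kΩ below.
Lower section ‖ load = 324.6 kΩ.
V_wiper = 5.35 × 324.6/(351.1 + 324.6) = 2.57 V.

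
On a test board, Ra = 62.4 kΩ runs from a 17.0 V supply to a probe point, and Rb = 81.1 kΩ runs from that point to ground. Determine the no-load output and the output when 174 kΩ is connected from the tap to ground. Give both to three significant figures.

Open-circuit: V = 17.0 × 81.1/(62.4 + 81.1) = 9.61 V.
With the load, Rb becomes Rb‖R_L = 55.32 kΩ, so V = 17.0 × 55.32/117.7 = 7.99 V.

Unloaded: 9.61 V; loaded: 7.99 V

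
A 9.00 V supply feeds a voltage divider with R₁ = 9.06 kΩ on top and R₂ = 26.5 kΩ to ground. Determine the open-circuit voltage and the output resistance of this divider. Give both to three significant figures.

V_th = 6.71 V, R_th = 6.75 kΩ

V_th is the open-circuit tap voltage: 9.00 × 26.5/(9.06 + 26.5) = 6.71 V.
With the supply zeroed, R₁ and R₂ appear in parallel from the tap: R_th = R₁‖R₂ = (9.06 × 26.5)/35.56 = 6.75 kΩ.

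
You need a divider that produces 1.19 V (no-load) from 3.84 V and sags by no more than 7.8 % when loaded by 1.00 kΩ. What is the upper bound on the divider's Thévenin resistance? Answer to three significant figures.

Loading drop = R_th/(R_th + R_L) ≤ 0.0780, so R_th ≤ R_L · ε/(1−ε) = 1.00 kΩ × 0.0780/0.9220 = 84.6 Ω.

R_th ≤ 84.6 Ω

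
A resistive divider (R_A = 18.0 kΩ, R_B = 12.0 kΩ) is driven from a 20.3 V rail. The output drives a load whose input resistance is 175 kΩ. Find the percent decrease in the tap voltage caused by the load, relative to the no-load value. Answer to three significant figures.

The divider's output (Thévenin) resistance is R_A‖R_B = 7.200 kΩ.
Fractional drop under load = R_th/(R_th + R_L) = 7.200 / (7.200 + 175) = 0.03952.
So the output falls by 3.95 %.

3.95 %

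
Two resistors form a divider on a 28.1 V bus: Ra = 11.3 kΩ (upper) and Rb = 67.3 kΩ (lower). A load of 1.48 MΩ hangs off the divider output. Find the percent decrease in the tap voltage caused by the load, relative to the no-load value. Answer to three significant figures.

The divider's output (Thévenin) resistance is Ra‖Rb = 9.675 kΩ.
Fractional drop under load = R_th/(R_th + R_L) = 9.675 / (9.675 + 1480) = 0.006495.
So the output falls by 0.650 %.

0.650 %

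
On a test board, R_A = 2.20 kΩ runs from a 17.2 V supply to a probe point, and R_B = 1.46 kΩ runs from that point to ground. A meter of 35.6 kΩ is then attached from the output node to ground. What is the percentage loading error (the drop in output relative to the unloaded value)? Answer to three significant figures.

2.41 %

The divider's output (Thévenin) resistance is R_A‖R_B = 0.8776 kΩ.
Fractional drop under load = R_th/(R_th + R_L) = 0.8776 / (0.8776 + 35.6) = 0.02406.
So the output falls by 2.41 %.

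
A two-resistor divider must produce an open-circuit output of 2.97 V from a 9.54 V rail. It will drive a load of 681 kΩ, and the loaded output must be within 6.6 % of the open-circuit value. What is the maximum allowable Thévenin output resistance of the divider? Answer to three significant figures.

Loading drop = R_th/(R_th + R_L) ≤ 0.0660, so R_th ≤ R_L · ε/(1−ε) = 681 kΩ × 0.0660/0.9340 = 48.1 kΩ.
(Any R1, R2 with R2/(R1+R2) = 0.311 and R1‖R2 ≤ 48.1 kΩ will meet the spec.)

R_th ≤ 48.1 kΩ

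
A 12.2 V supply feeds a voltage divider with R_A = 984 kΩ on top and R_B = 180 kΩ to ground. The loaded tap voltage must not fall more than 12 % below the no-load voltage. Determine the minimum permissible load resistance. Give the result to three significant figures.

Output resistance R_th = R_A‖R_B = (984 × 180)/1164 = 152.2 kΩ.
The fractional drop is R_th/(R_th + R_L); requiring this ≤ 0.120 gives R_L ≥ R_th(1/0.120 − 1) = 152.2 × 7.333 = 1.12 MΩ.

R_L(min) ≈ 1.12 MΩ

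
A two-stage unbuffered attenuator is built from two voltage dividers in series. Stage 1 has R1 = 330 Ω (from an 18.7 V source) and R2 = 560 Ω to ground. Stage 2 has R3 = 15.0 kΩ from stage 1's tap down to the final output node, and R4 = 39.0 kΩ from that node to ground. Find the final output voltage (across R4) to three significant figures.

V_out ≈ 8.47 V

Stage 2 presents R3+R4 = 54000 Ω as a load on stage 1's tap.
Stage 1's lower leg becomes R2‖(R3+R4) = 554.3 Ω, so V_mid = 18.7 × 554.3/884.3 = 11.72 V.
Stage 2 is itself unloaded: V_out = V_mid × R4/(R3+R4) = 11.72 × 39000/54000 = 8.47 V.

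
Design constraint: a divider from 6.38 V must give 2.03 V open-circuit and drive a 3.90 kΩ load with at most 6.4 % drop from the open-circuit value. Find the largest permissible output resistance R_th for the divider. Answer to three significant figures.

Loading drop = R_th/(R_th + R_L) ≤ 0.0640, so R_th ≤ R_L · ε/(1−ε) = 3.90 kΩ × 0.0640/0.9360 = 267 Ω.

R_th ≤ 267 Ω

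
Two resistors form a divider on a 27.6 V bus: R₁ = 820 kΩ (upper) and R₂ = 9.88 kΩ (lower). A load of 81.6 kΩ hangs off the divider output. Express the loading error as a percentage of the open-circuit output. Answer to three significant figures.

The divider's output (Thévenin) resistance is R₁‖R₂ = 9.762 kΩ.
Fractional drop under load = R_th/(R_th + R_L) = 9.762 / (9.762 + 81.6) = 0.1069.
So the output falls by 10.7 %.

10.7 %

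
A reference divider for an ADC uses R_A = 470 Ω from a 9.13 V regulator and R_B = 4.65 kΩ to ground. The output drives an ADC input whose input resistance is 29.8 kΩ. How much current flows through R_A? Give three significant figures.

I ≈ 2.03 mA

R_B‖R_L = 4022 Ω, so the source sees R_A + R_B‖R_L = 4492 Ω.
I = 9.13 V / 4492 Ω = 2.03 mA.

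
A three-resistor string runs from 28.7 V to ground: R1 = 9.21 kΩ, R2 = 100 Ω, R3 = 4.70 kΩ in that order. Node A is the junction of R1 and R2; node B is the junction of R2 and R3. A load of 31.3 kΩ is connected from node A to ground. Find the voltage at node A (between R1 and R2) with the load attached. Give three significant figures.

Below node A the series string R2+R3 = 4800 Ω sits in parallel with the 31300 Ω load: 4162 Ω.
V_A = 28.7 × 4162/(9210 + 4162) = 8.93 V.

V ≈ 8.93 V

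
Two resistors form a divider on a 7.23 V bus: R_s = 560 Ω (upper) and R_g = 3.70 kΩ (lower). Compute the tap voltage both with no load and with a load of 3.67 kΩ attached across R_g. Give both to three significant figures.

Unloaded: 6.28 V; loaded: 5.54 V

Open-circuit: V = 7.23 × 3700/(560 + 3700) = 6.28 V.
With the load, R_g becomes R_g‖R_L = 1842 Ω, so V = 7.23 × 1842/2402 = 5.54 V.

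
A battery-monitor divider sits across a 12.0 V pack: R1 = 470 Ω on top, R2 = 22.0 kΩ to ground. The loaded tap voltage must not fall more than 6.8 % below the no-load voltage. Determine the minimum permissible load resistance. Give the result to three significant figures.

R_L(min) ≈ 6.31 kΩ

Output resistance R_th = R1‖R2 = (470 × 22000)/22470 = 460.2 Ω.
The fractional drop is R_th/(R_th + R_L); requiring this ≤ 0.0680 gives R_L ≥ R_th(1/0.0680 − 1) = 460.2 × 13.71 = 6.31 kΩ.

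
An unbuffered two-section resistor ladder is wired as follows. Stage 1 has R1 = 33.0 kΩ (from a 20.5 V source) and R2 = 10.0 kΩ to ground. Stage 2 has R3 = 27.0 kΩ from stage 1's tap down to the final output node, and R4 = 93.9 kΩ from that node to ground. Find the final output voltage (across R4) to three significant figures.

V_out ≈ 3.48 V

Stage 2 presents R3+R4 = 120.9 kΩ as a load on stage 1's tap.
Stage 1's lower leg becomes R2‖(R3+R4) = 9.236 kΩ, so V_mid = 20.5 × 9.236/42.24 = 4.483 V.
Stage 2 is itself unloaded: V_out = V_mid × R4/(R3+R4) = 4.483 × 93.9/120.9 = 3.48 V.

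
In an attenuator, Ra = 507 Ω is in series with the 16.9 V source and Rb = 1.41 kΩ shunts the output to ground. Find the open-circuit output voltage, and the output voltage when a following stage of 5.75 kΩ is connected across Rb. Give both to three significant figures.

Open-circuit: V = 16.9 × 1410/(507 + 1410) = 12.4 V.
With the load, Rb becomes Rb‖R_L = 1132 Ω, so V = 16.9 × 1132/1639 = 11.7 V.

Unloaded: 12.4 V; loaded: 11.7 V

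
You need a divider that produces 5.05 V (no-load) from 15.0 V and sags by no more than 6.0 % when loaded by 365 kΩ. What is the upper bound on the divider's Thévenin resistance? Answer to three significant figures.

Loading drop = R_th/(R_th + R_L) ≤ 0.0600, so R_th ≤ R_L · ε/(1−ε) = 365 kΩ × 0.0600/0.9400 = 23.3 kΩ.

R_th ≤ 23.3 kΩ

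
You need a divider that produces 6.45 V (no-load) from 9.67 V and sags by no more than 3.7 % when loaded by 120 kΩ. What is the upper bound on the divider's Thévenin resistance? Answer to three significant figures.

Loading drop = R_th/(R_th + R_L) ≤ 0.0370, so R_th ≤ R_L · ε/(1−ε) = 120 kΩ × 0.0370/0.9630 = 4.61 kΩ.

R_th ≤ 4.61 kΩ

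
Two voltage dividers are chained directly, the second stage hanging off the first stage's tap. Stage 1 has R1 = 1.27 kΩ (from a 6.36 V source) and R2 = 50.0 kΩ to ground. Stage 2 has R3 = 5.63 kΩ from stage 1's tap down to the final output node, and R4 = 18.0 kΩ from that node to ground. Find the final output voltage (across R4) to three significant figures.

V_out ≈ 4.49 V

Stage 2 presents R3+R4 = 23.63 kΩ as a load on stage 1's tap.
Stage 1's lower leg becomes R2‖(R3+R4) = 16.05 kΩ, so V_mid = 6.36 × 16.05/17.32 = 5.894 V.
Stage 2 is itself unloaded: V_out = V_mid × R4/(R3+R4) = 5.894 × 18.0/23.63 = 4.49 V.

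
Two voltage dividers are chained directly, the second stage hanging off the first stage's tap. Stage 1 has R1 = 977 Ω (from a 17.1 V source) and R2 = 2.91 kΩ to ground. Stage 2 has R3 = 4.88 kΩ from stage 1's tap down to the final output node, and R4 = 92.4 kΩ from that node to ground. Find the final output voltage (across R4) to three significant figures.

Stage 2 presents R3+R4 = 97280 Ω as a load on stage 1's tap.
Stage 1's lower leg becomes R2‖(R3+R4) = 2825 Ω, so V_mid = 17.1 × 2825/3802 = 12.71 V.
Stage 2 is itself unloaded: V_out = V_mid × R4/(R3+R4) = 12.71 × 92400/97280 = 12.1 V.

V_out ≈ 12.1 V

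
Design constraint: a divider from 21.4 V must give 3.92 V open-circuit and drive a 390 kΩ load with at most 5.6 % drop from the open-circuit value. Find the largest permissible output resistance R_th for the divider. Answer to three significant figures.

R_th ≤ 23.1 kΩ

Loading drop = R_th/(R_th + R_L) ≤ 0.0560, so R_th ≤ R_L · ε/(1−ε) = 390 kΩ × 0.0560/0.9440 = 23.1 kΩ.
(Any R1, R2 with R2/(R1+R2) = 0.183 and R1‖R2 ≤ 23.1 kΩ will meet the spec.)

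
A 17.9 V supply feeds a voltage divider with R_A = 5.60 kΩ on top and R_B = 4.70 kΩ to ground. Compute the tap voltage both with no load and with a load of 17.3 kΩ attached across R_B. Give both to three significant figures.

Unloaded: 8.17 V; loaded: 7.12 V

Open-circuit: V = 17.9 × 4.70/(5.60 + 4.70) = 8.17 V.
With the load, R_B becomes R_B‖R_L = 3.696 kΩ, so V = 17.9 × 3.696/9.296 = 7.12 V.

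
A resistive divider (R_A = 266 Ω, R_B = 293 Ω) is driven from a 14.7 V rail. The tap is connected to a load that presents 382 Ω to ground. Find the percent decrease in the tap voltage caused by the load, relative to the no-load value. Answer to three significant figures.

Unloaded V = 14.7 × 293/559.0 = 7.705 V.
Loaded: R_B‖R_L = 165.8 Ω, giving V = 14.7 × 165.8/431.8 = 5.645 V.
Drop = (7.705 − 5.645) / 7.705 = 26.7 %.

26.7 %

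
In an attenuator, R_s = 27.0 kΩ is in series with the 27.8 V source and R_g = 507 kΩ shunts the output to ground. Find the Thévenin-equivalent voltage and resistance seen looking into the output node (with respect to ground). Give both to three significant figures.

V_th = 26.4 V, R_th = 25.6 kΩ

V_th is the open-circuit tap voltage: 27.8 × 507/(27.0 + 507) = 26.4 V.
With the supply zeroed, R_s and R_g appear in parallel from the tap: R_th = R_s‖R_g = (27.0 × 507)/534.0 = 25.6 kΩ.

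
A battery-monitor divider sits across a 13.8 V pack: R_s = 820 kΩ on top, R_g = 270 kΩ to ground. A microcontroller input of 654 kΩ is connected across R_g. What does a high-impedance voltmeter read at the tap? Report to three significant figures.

V_out ≈ 2.61 V

The load sits in parallel with R_g: R_g‖R_L = (270 × 654) / (270 + 654) = 191.1 kΩ.
V_out = 13.8 × 191.1 / (820 + 191.1) = 13.8 × 191.1/1011 = 2.61 V.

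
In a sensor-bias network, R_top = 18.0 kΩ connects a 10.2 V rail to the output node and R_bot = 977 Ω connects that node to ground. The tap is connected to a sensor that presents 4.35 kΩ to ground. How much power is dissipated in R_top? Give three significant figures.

Total resistance from the source is R_top + (R_bot‖R_L) = 18800 Ω, so I = 10.2/18800 Ω = 0.5426 mA.
P = I²·R_top = (0.5426 mA)² × 18.0 kΩ = 5.30 mW.

P ≈ 5.30 mW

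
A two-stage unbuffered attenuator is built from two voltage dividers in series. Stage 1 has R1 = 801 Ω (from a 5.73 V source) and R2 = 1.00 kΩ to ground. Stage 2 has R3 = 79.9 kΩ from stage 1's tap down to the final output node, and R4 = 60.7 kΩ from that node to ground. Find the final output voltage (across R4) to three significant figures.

Stage 2 presents R3+R4 = 140600 Ω as a load on stage 1's tap.
Stage 1's lower leg becomes R2‖(R3+R4) = 992.9 Ω, so V_mid = 5.73 × 992.9/1794 = 3.172 V.
Stage 2 is itself unloaded: V_out = V_mid × R4/(R3+R4) = 3.172 × 60700/140600 = 1.37 V.

V_out ≈ 1.37 V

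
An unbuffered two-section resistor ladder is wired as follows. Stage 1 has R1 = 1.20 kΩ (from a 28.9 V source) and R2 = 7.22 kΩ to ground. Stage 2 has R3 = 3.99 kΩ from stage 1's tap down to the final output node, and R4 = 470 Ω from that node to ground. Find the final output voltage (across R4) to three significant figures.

V_out ≈ 2.12 V

Stage 2 presents R3+R4 = 4460 Ω as a load on stage 1's tap.
Stage 1's lower leg becomes R2‖(R3+R4) = 2757 Ω, so V_mid = 28.9 × 2757/3957 = 20.14 V.
Stage 2 is itself unloaded: V_out = V_mid × R4/(R3+R4) = 20.14 × 470/4460 = 2.12 V.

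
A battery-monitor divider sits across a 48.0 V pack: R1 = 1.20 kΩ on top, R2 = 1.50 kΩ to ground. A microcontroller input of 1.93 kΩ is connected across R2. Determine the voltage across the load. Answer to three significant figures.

V_out ≈ 19.8 V

The load sits in parallel with R2: R2‖R_L = (1.50 × 1.93) / (1.50 + 1.93) = 0.8440 kΩ.
V_out = 48.0 × 0.8440 / (1.20 + 0.8440) = 48.0 × 0.8440/2.044 = 19.8 V.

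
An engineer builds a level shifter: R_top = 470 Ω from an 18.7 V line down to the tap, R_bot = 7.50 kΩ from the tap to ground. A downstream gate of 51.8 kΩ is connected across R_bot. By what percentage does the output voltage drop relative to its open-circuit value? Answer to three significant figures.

0.847 %

The divider's output (Thévenin) resistance is R_top‖R_bot = 442.3 Ω.
Fractional drop under load = R_th/(R_th + R_L) = 442.3 / (442.3 + 51800) = 0.008466.
So the output falls by 0.847 %.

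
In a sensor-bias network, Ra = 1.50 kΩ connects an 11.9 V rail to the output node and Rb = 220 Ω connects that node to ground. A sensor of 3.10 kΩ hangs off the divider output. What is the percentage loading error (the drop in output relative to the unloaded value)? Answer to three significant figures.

The divider's output (Thévenin) resistance is Ra‖Rb = 191.9 Ω.
Fractional drop under load = R_th/(R_th + R_L) = 191.9 / (191.9 + 3100) = 0.05828.
So the output falls by 5.83 %.

5.83 %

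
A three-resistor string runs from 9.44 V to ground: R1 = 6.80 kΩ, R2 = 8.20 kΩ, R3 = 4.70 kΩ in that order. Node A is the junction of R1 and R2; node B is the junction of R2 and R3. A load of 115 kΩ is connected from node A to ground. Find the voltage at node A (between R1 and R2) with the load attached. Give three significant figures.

V ≈ 5.95 V

Below node A the series string R2+R3 = 12.90 kΩ sits in parallel with the 115 kΩ load: 11.60 kΩ.
V_A = 9.44 × 11.60/(6.80 + 11.60) = 5.95 V.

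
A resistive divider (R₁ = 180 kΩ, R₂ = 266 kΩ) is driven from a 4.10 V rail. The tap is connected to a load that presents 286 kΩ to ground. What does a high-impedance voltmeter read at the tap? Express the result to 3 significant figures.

V_out ≈ 1.78 V

The load sits in parallel with R₂: R₂‖R_L = (266 × 286) / (266 + 286) = 137.8 kΩ.
V_out = 4.10 × 137.8 / (180 + 137.8) = 4.10 × 137.8/317.8 = 1.78 V.
(Unloaded it would have been 2.45 V.)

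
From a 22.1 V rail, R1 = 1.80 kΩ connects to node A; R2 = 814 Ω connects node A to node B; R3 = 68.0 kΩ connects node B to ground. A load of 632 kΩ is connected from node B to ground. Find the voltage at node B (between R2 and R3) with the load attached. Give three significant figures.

At node B, R3 is in parallel with the load: R3‖R_L = 61390 Ω.
Below node A the resistance is R2 + (R3‖R_L) = 62210 Ω, so V_A = 22.1 × 62210/64010 = 21.48 V.
Then V_B = V_A × (R3‖R_L)/(R2 + R3‖R_L) = 21.48 × 61390/62210 = 21.2 V.

V ≈ 21.2 V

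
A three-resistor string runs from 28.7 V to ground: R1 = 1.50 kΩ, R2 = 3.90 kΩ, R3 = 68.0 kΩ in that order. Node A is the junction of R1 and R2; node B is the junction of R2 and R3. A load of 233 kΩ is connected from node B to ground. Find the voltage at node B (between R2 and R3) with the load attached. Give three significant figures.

At node B, R3 is in parallel with the load: R3‖R_L = 52.64 kΩ.
Below node A the resistance is R2 + (R3‖R_L) = 56.54 kΩ, so V_A = 28.7 × 56.54/58.04 = 27.96 V.
Then V_B = V_A × (R3‖R_L)/(R2 + R3‖R_L) = 27.96 × 52.64/56.54 = 26.0 V.

V ≈ 26.0 V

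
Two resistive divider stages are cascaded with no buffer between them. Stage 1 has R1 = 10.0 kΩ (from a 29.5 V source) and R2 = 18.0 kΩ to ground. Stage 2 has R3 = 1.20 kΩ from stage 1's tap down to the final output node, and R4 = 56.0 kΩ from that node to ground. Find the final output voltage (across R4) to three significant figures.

V_out ≈ 16.7 V

Stage 2 presents R3+R4 = 57.20 kΩ as a load on stage 1's tap.
Stage 1's lower leg becomes R2‖(R3+R4) = 13.69 kΩ, so V_mid = 29.5 × 13.69/23.69 = 17.05 V.
Stage 2 is itself unloaded: V_out = V_mid × R4/(R3+R4) = 17.05 × 56.0/57.20 = 16.7 V.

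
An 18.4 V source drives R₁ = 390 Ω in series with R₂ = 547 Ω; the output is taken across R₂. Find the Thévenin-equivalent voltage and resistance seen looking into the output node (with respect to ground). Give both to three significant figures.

V_th is the open-circuit tap voltage: 18.4 × 547/(390 + 547) = 10.7 V.
With the supply zeroed, R₁ and R₂ appear in parallel from the tap: R_th = R₁‖R₂ = (390 × 547)/937.0 = 228 Ω.

V_th = 10.7 V, R_th = 228 Ω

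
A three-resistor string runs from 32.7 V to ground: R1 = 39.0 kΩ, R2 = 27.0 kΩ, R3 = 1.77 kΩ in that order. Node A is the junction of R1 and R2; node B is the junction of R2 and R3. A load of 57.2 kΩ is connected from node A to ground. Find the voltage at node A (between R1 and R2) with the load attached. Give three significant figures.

Below node A the series string R2+R3 = 28.77 kΩ sits in parallel with the 57.2 kΩ load: 19.14 kΩ.
V_A = 32.7 × 19.14/(39.0 + 19.14) = 10.8 V.

V ≈ 10.8 V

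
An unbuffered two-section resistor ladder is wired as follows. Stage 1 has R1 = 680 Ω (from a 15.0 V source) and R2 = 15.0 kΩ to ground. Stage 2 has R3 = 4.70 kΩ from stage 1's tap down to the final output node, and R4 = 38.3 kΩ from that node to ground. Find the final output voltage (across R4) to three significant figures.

Stage 2 presents R3+R4 = 43000 Ω as a load on stage 1's tap.
Stage 1's lower leg becomes R2‖(R3+R4) = 11120 Ω, so V_mid = 15.0 × 11120/11800 = 14.14 V.
Stage 2 is itself unloaded: V_out = V_mid × R4/(R3+R4) = 14.14 × 38300/43000 = 12.6 V.

V_out ≈ 12.6 V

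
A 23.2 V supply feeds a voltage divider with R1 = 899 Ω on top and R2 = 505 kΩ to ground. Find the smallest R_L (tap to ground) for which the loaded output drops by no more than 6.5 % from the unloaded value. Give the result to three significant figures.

R_L(min) ≈ 12.9 kΩ

Output resistance R_th = R1‖R2 = (899 × 505000)/505900 = 897.4 Ω.
The fractional drop is R_th/(R_th + R_L); requiring this ≤ 0.0650 gives R_L ≥ R_th(1/0.0650 − 1) = 897.4 × 14.38 = 12.9 kΩ.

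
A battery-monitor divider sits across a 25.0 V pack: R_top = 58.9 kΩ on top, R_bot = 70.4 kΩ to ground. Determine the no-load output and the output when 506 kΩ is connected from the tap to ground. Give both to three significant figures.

Unloaded: 13.6 V; loaded: 12.8 V

Open-circuit: V = 25.0 × 70.4/(58.9 + 70.4) = 13.6 V.
With the load, R_bot becomes R_bot‖R_L = 61.80 kΩ, so V = 25.0 × 61.80/120.7 = 12.8 V.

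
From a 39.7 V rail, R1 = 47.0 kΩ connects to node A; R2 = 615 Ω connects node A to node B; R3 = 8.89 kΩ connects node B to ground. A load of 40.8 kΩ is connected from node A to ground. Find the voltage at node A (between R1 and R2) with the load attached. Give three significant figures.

Below node A the series string R2+R3 = 9505 Ω sits in parallel with the 40800 Ω load: 7709 Ω.
V_A = 39.7 × 7709/(47000 + 7709) = 5.59 V.

V ≈ 5.59 V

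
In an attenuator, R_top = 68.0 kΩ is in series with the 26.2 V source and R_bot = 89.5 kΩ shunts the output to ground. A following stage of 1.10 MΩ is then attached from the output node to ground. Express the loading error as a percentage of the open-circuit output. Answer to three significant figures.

3.39 %

The divider's output (Thévenin) resistance is R_top‖R_bot = 38.64 kΩ.
Fractional drop under load = R_th/(R_th + R_L) = 38.64 / (38.64 + 1100) = 0.03394.
So the output falls by 3.39 %.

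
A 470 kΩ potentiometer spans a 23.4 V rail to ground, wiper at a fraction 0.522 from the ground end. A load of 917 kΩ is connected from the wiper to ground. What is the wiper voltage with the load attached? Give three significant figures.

The wiper splits the pot into (1−α)R = 224.7 kΩ above and αR = 245.3 kΩ below.
Lower section ‖ load = 193.6 kΩ.
V_wiper = 23.4 × 193.6/(224.7 + 193.6) = 10.8 V.

V ≈ 10.8 V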